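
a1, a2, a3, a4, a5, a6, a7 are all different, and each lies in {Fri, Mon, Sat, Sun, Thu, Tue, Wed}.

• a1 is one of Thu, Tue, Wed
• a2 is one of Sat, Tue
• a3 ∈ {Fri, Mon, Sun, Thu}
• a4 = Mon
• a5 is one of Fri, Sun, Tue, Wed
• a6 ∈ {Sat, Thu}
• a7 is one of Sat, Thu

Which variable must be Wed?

a1

a4's domain is down to {Mon}, so a4 = Mon. Eliminate Mon elsewhere: a3.
a6 and a7 share exactly the 2 values {Sat, Thu}; by pigeonhole those values go to them, so strike Sat, Thu from a1, a2, a3.
a2's domain is down to {Tue}, so a2 = Tue. Eliminate Tue elsewhere: a1, a5.
So Wed goes to a1.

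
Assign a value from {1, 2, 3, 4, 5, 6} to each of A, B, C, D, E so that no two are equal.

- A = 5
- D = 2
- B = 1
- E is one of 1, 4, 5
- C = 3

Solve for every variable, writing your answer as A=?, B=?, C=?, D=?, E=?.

A's domain is down to {5}, so A = 5. Remove 5 from E.
B's domain is down to {1}, so B = 1. Strike 1 from E.
C must be 3 (only option left).
D must be 2 (only option left).
E must be 4 (only option left).

A=5, B=1, C=3, D=2, E=4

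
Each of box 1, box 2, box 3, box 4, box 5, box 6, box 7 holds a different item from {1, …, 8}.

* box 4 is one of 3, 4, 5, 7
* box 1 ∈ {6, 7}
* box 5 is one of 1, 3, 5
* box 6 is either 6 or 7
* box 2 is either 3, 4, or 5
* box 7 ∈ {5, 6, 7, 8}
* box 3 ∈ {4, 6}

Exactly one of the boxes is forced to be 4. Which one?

box 3

The 7 variables draw from only 7 values {1, 3, 4, 5, 6, 7, 8}, so each is used; only box 5 can be 1, hence box 5 = 1.
Among the 6 still-open variables, 8 fits only box 7 (and all 6 values in {3, 4, 5, 6, 7, 8} must be used), so box 7 = 8.
box 1 and box 6 share exactly the 2 values {6, 7}; by pigeonhole those values go to them, so strike 6, 7 from box 3, box 4.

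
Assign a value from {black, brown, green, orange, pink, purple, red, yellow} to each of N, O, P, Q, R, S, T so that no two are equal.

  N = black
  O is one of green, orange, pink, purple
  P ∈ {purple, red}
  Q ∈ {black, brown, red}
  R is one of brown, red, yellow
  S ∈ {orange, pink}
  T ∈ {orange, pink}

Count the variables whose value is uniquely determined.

N's domain is down to {black}, so N = black. Remove black from Q.
S and T share exactly the 2 values {orange, pink}; by pigeonhole those values go to them, so strike orange, pink from O.
Determined: N=black. The other variables each still have more than one consistent value. That makes 1.

1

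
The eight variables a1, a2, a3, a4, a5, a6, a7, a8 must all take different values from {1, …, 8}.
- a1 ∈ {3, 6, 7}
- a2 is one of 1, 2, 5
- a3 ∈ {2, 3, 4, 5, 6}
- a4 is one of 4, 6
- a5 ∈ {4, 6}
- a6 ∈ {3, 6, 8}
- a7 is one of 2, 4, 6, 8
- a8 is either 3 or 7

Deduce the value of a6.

8

The 8 variables together cover exactly {1, 2, 3, 4, 5, 6, 7, 8} — 8 values for 8 variables — and 1 appears only in a2's list, so a2 = 1.
The 7 still-open variables together cover exactly {2, 3, 4, 5, 6, 7, 8} — 7 values for 7 variables — and 5 appears only in a3's list, so a3 = 5.
The 6 still-open variables together cover exactly {2, 3, 4, 6, 7, 8} — 6 values for 6 variables — and 2 appears only in a7's list, so a7 = 2.
The 5 still-open variables together cover exactly {3, 4, 6, 7, 8} — 5 values for 5 variables — and 8 appears only in a6's list, so a6 = 8.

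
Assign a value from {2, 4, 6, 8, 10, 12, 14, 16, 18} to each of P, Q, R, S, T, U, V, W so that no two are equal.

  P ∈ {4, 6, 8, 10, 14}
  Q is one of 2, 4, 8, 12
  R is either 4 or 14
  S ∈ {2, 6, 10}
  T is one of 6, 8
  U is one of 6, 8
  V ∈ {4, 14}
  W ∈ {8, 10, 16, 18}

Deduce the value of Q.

12

The 2 variables R and V are confined to {4, 14}, which locks those values in; drop them from P, Q.
The 2 variables T and U are confined to {6, 8}, which locks those values in; drop them from P, Q, S, W.
P must be 10 (only option left). So S, W can't be 10.
S has just one choice, so S = 2. So Q can't be 2.
So Q = 12.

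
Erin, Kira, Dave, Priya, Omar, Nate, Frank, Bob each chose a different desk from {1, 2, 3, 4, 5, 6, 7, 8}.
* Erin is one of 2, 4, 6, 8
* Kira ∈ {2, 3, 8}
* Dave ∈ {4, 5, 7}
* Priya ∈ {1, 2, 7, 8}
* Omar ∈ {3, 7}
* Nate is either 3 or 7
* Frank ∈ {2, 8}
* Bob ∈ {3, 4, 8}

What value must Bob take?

4

The 8 variables draw from only 8 values {1, 2, 3, 4, 5, 6, 7, 8}, so each is used; only Priya can be 1, hence Priya = 1.
Among the 7 still-open variables, 5 fits only Dave (and all 7 values in {2, 3, 4, 5, 6, 7, 8} must be used), so Dave = 5.
Among the 6 still-open variables, 6 fits only Erin (and all 6 values in {2, 3, 4, 6, 7, 8} must be used), so Erin = 6.
The 5 still-open variables together cover exactly {2, 3, 4, 7, 8} — 5 values for 5 variables — and 4 appears only in Bob's list, so Bob = 4.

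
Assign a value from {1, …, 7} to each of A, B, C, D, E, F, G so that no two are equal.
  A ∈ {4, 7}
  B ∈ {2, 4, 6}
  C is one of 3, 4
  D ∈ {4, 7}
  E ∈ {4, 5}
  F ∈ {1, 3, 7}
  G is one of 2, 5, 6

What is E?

5

Among the 7 variables, 1 fits only F (and all 7 values in {1, 2, 3, 4, 5, 6, 7} must be used), so F = 1.
Among the 6 still-open variables, 3 fits only C (and all 6 values in {2, 3, 4, 5, 6, 7} must be used), so C = 3.
A and D share exactly the 2 values {4, 7}; by pigeonhole those values go to them, so strike 4, 7 from B, E.
So E = 5.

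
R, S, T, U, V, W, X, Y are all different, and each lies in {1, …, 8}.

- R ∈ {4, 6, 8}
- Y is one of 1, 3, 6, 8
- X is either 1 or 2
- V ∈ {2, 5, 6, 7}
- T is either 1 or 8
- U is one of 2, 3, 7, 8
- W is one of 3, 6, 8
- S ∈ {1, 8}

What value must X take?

2

Among the 8 variables, 4 fits only R (and all 8 values in {1, 2, 3, 4, 5, 6, 7, 8} must be used), so R = 4.
The 7 still-open variables together cover exactly {1, 2, 3, 5, 6, 7, 8} — 7 values for 7 variables — and 5 appears only in V's list, so V = 5.
Among the 6 still-open variables, 7 fits only U (and all 6 values in {1, 2, 3, 6, 7, 8} must be used), so U = 7.
The 5 still-open variables together cover exactly {1, 2, 3, 6, 8} — 5 values for 5 variables — and 2 appears only in X's list, so X = 2.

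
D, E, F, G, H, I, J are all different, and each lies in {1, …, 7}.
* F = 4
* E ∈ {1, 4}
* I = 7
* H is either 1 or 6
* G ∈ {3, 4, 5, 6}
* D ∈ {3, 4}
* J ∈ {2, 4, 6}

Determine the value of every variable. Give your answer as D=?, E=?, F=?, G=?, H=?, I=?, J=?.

F has just one choice, so F = 4. So D, E, G, J can't be 4.
I has just one choice, so I = 7.
D's domain is down to {3}, so D = 3. Remove 3 from G.
E's domain is down to {1}, so E = 1. Strike 1 from H.
H has just one choice, so H = 6. So G, J can't be 6.
J's domain is down to {2}, so J = 2.
G has just one choice, so G = 5.

D=3, E=1, F=4, G=5, H=6, I=7, J=2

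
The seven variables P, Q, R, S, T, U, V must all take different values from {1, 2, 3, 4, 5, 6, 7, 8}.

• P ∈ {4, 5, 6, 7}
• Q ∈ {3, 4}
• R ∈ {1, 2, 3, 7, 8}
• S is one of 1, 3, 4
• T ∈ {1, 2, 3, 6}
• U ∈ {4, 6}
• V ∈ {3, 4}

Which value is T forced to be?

2

Q and V between them cover only {3, 4} — a naked pair. Remove those values from P, R, S, T, U.
S's domain is down to {1}, so S = 1. Strike 1 from R, T.
U's domain is down to {6}, so U = 6. So P, T can't be 6.
So T = 2.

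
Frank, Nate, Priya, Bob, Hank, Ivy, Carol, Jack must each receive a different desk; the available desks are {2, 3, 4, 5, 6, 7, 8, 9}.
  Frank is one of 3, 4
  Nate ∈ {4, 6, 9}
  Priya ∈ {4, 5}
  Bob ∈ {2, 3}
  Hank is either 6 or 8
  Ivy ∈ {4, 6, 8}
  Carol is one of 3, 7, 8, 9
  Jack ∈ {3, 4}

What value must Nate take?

9

Among the 8 variables, 2 fits only Bob (and all 8 values in {2, 3, 4, 5, 6, 7, 8, 9} must be used), so Bob = 2.
The 7 still-open variables draw from only 7 values {3, 4, 5, 6, 7, 8, 9}, so each is used; only Priya can be 5, hence Priya = 5.
The 6 still-open variables together cover exactly {3, 4, 6, 7, 8, 9} — 6 values for 6 variables — and 7 appears only in Carol's list, so Carol = 7.
The 5 still-open variables draw from only 5 values {3, 4, 6, 8, 9}, so each is used; only Nate can be 9, hence Nate = 9.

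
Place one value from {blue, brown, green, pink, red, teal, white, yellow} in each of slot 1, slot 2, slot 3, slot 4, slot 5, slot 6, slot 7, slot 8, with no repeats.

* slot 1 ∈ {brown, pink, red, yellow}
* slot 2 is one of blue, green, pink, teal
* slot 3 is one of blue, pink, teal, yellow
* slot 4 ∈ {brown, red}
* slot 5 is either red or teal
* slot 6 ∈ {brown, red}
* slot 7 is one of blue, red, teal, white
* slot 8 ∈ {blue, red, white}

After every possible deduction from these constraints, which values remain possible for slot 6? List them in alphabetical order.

The 8 variables together cover exactly {blue, brown, green, pink, red, teal, white, yellow} — 8 values for 8 variables — and green appears only in slot 2's list, so slot 2 = green.
slot 4 and slot 6 share exactly the 2 values {brown, red}; by pigeonhole those values go to them, so strike brown, red from slot 1, slot 5, slot 7, slot 8.
slot 5 has just one choice, so slot 5 = teal. Strike teal from slot 3, slot 7.
slot 7 and slot 8 share exactly the 2 values {blue, white}; by pigeonhole those values go to them, so strike blue, white from slot 3.
No further eliminations apply; slot 6 can still be any of brown, red.

brown, red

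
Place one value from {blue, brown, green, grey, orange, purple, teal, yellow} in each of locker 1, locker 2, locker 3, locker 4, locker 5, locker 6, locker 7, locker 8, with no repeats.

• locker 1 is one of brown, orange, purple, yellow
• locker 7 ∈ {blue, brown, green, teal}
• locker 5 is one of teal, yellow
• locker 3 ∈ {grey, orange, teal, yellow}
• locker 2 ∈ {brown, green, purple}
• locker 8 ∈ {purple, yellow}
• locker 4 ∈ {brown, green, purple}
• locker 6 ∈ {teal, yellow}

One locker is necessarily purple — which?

locker 8

The 8 variables together cover exactly {blue, brown, green, grey, orange, purple, teal, yellow} — 8 values for 8 variables — and blue appears only in locker 7's list, so locker 7 = blue.
Among the 7 still-open variables, grey fits only locker 3 (and all 7 values in {brown, green, grey, orange, purple, teal, yellow} must be used), so locker 3 = grey.
The 6 still-open variables draw from only 6 values {brown, green, orange, purple, teal, yellow}, so each is used; only locker 1 can be orange, hence locker 1 = orange.
locker 5 and locker 6 share exactly the 2 values {teal, yellow}; by pigeonhole those values go to them, so strike teal, yellow from locker 8.
So purple goes to locker 8.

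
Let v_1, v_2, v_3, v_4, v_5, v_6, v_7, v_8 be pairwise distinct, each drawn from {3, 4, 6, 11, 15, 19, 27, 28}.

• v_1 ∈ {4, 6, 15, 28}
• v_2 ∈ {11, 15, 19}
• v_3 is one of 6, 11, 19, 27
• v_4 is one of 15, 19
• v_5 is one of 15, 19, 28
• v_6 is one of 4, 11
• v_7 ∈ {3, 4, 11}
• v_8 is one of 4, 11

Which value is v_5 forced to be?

Among the 8 variables, 3 fits only v_7 (and all 8 values in {3, 4, 6, 11, 15, 19, 27, 28} must be used), so v_7 = 3.
Among the 7 still-open variables, 27 fits only v_3 (and all 7 values in {4, 6, 11, 15, 19, 27, 28} must be used), so v_3 = 27.
The 6 still-open variables draw from only 6 values {4, 6, 11, 15, 19, 28}, so each is used; only v_1 can be 6, hence v_1 = 6.
Among the 5 still-open variables, 28 fits only v_5 (and all 5 values in {4, 11, 15, 19, 28} must be used), so v_5 = 28.

28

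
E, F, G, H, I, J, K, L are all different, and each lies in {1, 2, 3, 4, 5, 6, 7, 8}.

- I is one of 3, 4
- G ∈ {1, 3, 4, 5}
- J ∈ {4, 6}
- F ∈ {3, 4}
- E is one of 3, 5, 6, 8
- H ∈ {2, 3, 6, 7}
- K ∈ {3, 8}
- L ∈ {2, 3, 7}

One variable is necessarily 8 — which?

The 8 variables together cover exactly {1, 2, 3, 4, 5, 6, 7, 8} — 8 values for 8 variables — and 1 appears only in G's list, so G = 1.
The 7 still-open variables together cover exactly {2, 3, 4, 5, 6, 7, 8} — 7 values for 7 variables — and 5 appears only in E's list, so E = 5.
The 6 still-open variables draw from only 6 values {2, 3, 4, 6, 7, 8}, so each is used; only K can be 8, hence K = 8.

K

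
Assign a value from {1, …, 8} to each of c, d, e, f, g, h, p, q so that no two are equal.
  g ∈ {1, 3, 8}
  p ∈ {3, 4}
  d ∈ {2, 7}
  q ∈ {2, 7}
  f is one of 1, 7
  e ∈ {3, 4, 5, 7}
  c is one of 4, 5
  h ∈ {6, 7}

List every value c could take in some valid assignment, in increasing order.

The 8 variables together cover exactly {1, 2, 3, 4, 5, 6, 7, 8} — 8 values for 8 variables — and 6 appears only in h's list, so h = 6.
The 7 still-open variables together cover exactly {1, 2, 3, 4, 5, 7, 8} — 7 values for 7 variables — and 8 appears only in g's list, so g = 8.
The 6 still-open variables together cover exactly {1, 2, 3, 4, 5, 7} — 6 values for 6 variables — and 1 appears only in f's list, so f = 1.
The 2 variables d and q are confined to {2, 7}, which locks those values in; drop them from e.
No further eliminations apply; c can still be any of 4, 5.

4, 5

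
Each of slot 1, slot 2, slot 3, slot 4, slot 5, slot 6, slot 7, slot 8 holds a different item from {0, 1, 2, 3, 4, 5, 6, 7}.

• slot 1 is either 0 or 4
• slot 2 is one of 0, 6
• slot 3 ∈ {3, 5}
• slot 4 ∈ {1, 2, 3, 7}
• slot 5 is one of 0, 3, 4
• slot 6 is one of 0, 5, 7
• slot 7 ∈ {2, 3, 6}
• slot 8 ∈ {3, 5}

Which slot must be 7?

The 8 variables draw from only 8 values {0, 1, 2, 3, 4, 5, 6, 7}, so each is used; only slot 4 can be 1, hence slot 4 = 1.
Among the 7 still-open variables, 2 fits only slot 7 (and all 7 values in {0, 2, 3, 4, 5, 6, 7} must be used), so slot 7 = 2.
Among the 6 still-open variables, 6 fits only slot 2 (and all 6 values in {0, 3, 4, 5, 6, 7} must be used), so slot 2 = 6.
The 5 still-open variables draw from only 5 values {0, 3, 4, 5, 7}, so each is used; only slot 6 can be 7, hence slot 6 = 7.

slot 6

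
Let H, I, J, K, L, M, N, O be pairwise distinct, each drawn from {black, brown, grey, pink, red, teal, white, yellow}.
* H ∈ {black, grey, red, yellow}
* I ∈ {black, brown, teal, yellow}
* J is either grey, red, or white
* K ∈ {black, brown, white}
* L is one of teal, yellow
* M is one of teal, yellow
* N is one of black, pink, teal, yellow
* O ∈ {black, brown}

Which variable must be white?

K

The 8 variables draw from only 8 values {black, brown, grey, pink, red, teal, white, yellow}, so each is used; only N can be pink, hence N = pink.
The 2 variables L and M are confined to {teal, yellow}, which locks those values in; drop them from H, I.
The 2 variables I and O are confined to {black, brown}, which locks those values in; drop them from H, K.
So white goes to K.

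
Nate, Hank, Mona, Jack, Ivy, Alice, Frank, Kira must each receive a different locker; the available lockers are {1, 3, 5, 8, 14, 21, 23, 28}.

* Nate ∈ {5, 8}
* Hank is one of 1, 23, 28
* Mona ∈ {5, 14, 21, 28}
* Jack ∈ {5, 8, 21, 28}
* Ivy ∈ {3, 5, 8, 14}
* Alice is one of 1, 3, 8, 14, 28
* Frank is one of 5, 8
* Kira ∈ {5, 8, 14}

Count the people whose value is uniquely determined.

The 8 variables together cover exactly {1, 3, 5, 8, 14, 21, 23, 28} — 8 values for 8 variables — and 23 appears only in Hank's list, so Hank = 23.
Among the 7 still-open variables, 1 fits only Alice (and all 7 values in {1, 3, 5, 8, 14, 21, 28} must be used), so Alice = 1.
The 6 still-open variables draw from only 6 values {3, 5, 8, 14, 21, 28}, so each is used; only Ivy can be 3, hence Ivy = 3.
The 2 variables Nate and Frank are confined to {5, 8}, which locks those values in; drop them from Mona, Jack, Kira.
Kira's domain is down to {14}, so Kira = 14. Eliminate 14 elsewhere: Mona.
Determined: Hank=23, Ivy=3, Alice=1, Kira=14. The other people each still have more than one consistent value. That makes 4.

4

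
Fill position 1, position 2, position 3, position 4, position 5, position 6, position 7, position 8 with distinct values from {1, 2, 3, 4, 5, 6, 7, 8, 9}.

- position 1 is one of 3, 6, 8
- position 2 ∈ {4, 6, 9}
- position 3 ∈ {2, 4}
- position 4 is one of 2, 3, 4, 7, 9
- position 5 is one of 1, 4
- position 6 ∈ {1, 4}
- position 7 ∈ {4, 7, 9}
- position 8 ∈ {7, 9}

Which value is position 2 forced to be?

Among the 8 variables, 8 fits only position 1 (and all 8 values in {1, 2, 3, 4, 6, 7, 8, 9} must be used), so position 1 = 8.
The 7 still-open variables together cover exactly {1, 2, 3, 4, 6, 7, 9} — 7 values for 7 variables — and 3 appears only in position 4's list, so position 4 = 3.
The 6 still-open variables draw from only 6 values {1, 2, 4, 6, 7, 9}, so each is used; only position 3 can be 2, hence position 3 = 2.
The 5 still-open variables together cover exactly {1, 4, 6, 7, 9} — 5 values for 5 variables — and 6 appears only in position 2's list, so position 2 = 6.

6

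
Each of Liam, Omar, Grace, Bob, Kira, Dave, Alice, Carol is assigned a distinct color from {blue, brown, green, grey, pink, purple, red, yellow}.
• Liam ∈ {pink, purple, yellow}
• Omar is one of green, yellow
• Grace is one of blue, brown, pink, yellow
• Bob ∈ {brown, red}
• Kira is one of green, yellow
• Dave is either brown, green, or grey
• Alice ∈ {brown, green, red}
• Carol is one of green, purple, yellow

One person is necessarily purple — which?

Among the 8 variables, blue fits only Grace (and all 8 values in {blue, brown, green, grey, pink, purple, red, yellow} must be used), so Grace = blue.
The 7 still-open variables together cover exactly {brown, green, grey, pink, purple, red, yellow} — 7 values for 7 variables — and grey appears only in Dave's list, so Dave = grey.
Among the 6 still-open variables, pink fits only Liam (and all 6 values in {brown, green, pink, purple, red, yellow} must be used), so Liam = pink.
The 5 still-open variables together cover exactly {brown, green, purple, red, yellow} — 5 values for 5 variables — and purple appears only in Carol's list, so Carol = purple.

Carol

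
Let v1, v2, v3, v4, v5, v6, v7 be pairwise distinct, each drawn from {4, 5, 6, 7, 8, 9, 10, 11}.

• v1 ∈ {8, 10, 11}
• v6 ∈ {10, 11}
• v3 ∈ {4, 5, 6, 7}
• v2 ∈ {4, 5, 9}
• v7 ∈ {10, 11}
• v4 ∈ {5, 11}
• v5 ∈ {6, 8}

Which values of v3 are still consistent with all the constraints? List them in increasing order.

The 2 variables v6 and v7 are confined to {10, 11}, which locks those values in; drop them from v1, v4.
That leaves v1 = 8. So v5 can't be 8.
v4's domain is down to {5}, so v4 = 5. Eliminate 5 elsewhere: v2, v3.
v5 must be 6 (only option left). So v3 can't be 6.
No further eliminations apply; v3 can still be any of 4, 7.

4, 7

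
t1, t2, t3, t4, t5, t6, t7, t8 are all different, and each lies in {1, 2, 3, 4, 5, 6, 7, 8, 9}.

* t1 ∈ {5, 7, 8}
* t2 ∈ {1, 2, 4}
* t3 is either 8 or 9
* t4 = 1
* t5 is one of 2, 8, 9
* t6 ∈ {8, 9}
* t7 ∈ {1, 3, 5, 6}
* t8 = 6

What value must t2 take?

4

t4 must be 1 (only option left). So t2, t7 can't be 1.
t8 has just one choice, so t8 = 6. So t7 can't be 6.
t3 and t6 share exactly the 2 values {8, 9}; by pigeonhole those values go to them, so strike 8, 9 from t1, t5.
That leaves t5 = 2. Eliminate 2 elsewhere: t2.
So t2 = 4.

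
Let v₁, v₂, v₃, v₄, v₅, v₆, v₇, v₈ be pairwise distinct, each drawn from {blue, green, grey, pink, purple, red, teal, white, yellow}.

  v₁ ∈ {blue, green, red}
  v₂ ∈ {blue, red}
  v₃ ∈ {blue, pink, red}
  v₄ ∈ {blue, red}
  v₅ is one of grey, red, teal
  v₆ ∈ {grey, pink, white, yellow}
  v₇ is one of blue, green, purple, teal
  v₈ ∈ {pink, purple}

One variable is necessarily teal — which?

The 2 variables v₂ and v₄ are confined to {blue, red}, which locks those values in; drop them from v₁, v₃, v₅, v₇.
v₁ has just one choice, so v₁ = green. Strike green from v₇.
v₃ has just one choice, so v₃ = pink. So v₆, v₈ can't be pink.
v₈ must be purple (only option left). Eliminate purple elsewhere: v₇.
So teal goes to v₇.

v₇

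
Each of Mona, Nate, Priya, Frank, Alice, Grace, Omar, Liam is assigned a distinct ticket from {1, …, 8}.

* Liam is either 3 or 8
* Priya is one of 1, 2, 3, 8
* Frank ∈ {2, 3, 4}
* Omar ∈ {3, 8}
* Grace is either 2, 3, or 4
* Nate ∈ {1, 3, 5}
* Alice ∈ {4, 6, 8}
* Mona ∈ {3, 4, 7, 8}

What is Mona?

Among the 8 variables, 5 fits only Nate (and all 8 values in {1, 2, 3, 4, 5, 6, 7, 8} must be used), so Nate = 5.
The 7 still-open variables draw from only 7 values {1, 2, 3, 4, 6, 7, 8}, so each is used; only Priya can be 1, hence Priya = 1.
The 6 still-open variables together cover exactly {2, 3, 4, 6, 7, 8} — 6 values for 6 variables — and 6 appears only in Alice's list, so Alice = 6.
The 5 still-open variables draw from only 5 values {2, 3, 4, 7, 8}, so each is used; only Mona can be 7, hence Mona = 7.

7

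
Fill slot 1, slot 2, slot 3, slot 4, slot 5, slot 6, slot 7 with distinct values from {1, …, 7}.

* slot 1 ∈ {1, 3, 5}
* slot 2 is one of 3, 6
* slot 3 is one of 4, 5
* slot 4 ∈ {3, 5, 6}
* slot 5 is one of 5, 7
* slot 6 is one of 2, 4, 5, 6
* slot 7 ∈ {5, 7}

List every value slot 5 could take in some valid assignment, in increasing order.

5, 7

The 7 variables together cover exactly {1, 2, 3, 4, 5, 6, 7} — 7 values for 7 variables — and 1 appears only in slot 1's list, so slot 1 = 1.
The 6 still-open variables draw from only 6 values {2, 3, 4, 5, 6, 7}, so each is used; only slot 6 can be 2, hence slot 6 = 2.
The 5 still-open variables draw from only 5 values {3, 4, 5, 6, 7}, so each is used; only slot 3 can be 4, hence slot 3 = 4.
slot 5 and slot 7 between them cover only {5, 7} — a naked pair. Remove those values from slot 4.
No further eliminations apply; slot 5 can still be any of 5, 7.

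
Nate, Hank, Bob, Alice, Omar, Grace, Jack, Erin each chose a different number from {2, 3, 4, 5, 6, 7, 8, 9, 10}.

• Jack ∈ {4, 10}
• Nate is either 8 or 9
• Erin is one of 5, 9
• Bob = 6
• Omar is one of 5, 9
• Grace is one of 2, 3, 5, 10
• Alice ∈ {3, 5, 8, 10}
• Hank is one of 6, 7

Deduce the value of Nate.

Bob's domain is down to {6}, so Bob = 6. Strike 6 from Hank.
Hank's domain is down to {7}, so Hank = 7.
Omar and Erin between them cover only {5, 9} — a naked pair. Remove those values from Nate, Alice, Grace.
So Nate = 8.

8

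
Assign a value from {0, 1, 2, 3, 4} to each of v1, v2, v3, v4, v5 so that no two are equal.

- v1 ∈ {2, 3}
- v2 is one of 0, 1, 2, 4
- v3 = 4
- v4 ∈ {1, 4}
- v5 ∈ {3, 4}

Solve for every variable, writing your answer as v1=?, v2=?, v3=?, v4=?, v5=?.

v1=2, v2=0, v3=4, v4=1, v5=3

v3's domain is down to {4}, so v3 = 4. Remove 4 from v2, v4, v5.
v4's domain is down to {1}, so v4 = 1. Eliminate 1 elsewhere: v2.
That leaves v5 = 3. Eliminate 3 elsewhere: v1.
v1 has just one choice, so v1 = 2. Eliminate 2 elsewhere: v2.
v2's domain is down to {0}, so v2 = 0.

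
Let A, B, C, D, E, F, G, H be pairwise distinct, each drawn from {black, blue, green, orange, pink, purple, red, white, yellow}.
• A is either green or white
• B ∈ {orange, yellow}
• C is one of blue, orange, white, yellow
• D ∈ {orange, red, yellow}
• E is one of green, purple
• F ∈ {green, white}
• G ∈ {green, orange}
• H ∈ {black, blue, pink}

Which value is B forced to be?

yellow

A and F share exactly the 2 values {green, white}; by pigeonhole those values go to them, so strike green, white from C, E, G.
E has just one choice, so E = purple.
G's domain is down to {orange}, so G = orange. Eliminate orange elsewhere: B, C, D.
So B = yellow.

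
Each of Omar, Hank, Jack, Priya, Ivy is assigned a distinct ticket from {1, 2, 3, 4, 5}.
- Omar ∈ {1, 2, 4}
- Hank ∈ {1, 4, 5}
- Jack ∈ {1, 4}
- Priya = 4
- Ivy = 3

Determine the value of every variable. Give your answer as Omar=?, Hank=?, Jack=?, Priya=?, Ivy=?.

Omar=2, Hank=5, Jack=1, Priya=4, Ivy=3

Priya has just one choice, so Priya = 4. So Omar, Hank, Jack can't be 4.
Ivy has just one choice, so Ivy = 3.
That leaves Jack = 1. So Omar, Hank can't be 1.
Omar has just one choice, so Omar = 2.
Hank has just one choice, so Hank = 5.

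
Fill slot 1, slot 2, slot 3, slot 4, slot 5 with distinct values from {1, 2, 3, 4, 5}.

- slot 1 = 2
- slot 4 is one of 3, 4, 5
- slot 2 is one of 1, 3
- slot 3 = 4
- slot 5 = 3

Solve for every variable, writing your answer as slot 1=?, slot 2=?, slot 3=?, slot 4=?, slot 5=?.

slot 1 must be 2 (only option left).
slot 3's domain is down to {4}, so slot 3 = 4. Remove 4 from slot 4.
slot 5 must be 3 (only option left). Strike 3 from slot 2, slot 4.
That leaves slot 2 = 1.
That leaves slot 4 = 5.

slot 1=2, slot 2=1, slot 3=4, slot 4=5, slot 5=3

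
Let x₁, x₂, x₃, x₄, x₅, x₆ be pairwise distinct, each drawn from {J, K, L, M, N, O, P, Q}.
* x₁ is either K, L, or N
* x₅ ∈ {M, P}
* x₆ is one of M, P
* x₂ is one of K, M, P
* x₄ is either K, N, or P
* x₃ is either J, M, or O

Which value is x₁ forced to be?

L

x₅ and x₆ between them cover only {M, P} — a naked pair. Remove those values from x₂, x₃, x₄.
x₂ must be K (only option left). Strike K from x₁, x₄.
x₄'s domain is down to {N}, so x₄ = N. Eliminate N elsewhere: x₁.
So x₁ = L.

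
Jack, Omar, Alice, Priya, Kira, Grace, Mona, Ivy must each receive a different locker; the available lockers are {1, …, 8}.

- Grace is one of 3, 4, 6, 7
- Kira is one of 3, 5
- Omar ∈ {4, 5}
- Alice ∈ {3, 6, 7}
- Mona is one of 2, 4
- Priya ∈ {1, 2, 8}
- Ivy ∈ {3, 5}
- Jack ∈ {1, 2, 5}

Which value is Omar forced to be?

Among the 8 variables, 8 fits only Priya (and all 8 values in {1, 2, 3, 4, 5, 6, 7, 8} must be used), so Priya = 8.
The 7 still-open variables together cover exactly {1, 2, 3, 4, 5, 6, 7} — 7 values for 7 variables — and 1 appears only in Jack's list, so Jack = 1.
Among the 6 still-open variables, 2 fits only Mona (and all 6 values in {2, 3, 4, 5, 6, 7} must be used), so Mona = 2.
The 2 variables Kira and Ivy are confined to {3, 5}, which locks those values in; drop them from Omar, Alice, Grace.
So Omar = 4.

4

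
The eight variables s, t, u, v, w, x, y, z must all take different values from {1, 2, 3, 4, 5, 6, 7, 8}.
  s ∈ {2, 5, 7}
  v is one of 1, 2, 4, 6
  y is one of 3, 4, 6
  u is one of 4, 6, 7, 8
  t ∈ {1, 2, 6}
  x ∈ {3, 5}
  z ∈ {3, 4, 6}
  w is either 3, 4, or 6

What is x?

5

The 8 variables together cover exactly {1, 2, 3, 4, 5, 6, 7, 8} — 8 values for 8 variables — and 8 appears only in u's list, so u = 8.
The 7 still-open variables draw from only 7 values {1, 2, 3, 4, 5, 6, 7}, so each is used; only s can be 7, hence s = 7.
Among the 6 still-open variables, 5 fits only x (and all 6 values in {1, 2, 3, 4, 5, 6} must be used), so x = 5.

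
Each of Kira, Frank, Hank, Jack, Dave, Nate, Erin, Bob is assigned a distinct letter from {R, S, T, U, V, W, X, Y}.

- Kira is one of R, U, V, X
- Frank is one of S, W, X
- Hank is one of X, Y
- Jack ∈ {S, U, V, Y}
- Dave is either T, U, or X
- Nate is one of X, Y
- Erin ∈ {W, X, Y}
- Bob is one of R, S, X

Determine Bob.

R

Among the 8 variables, T fits only Dave (and all 8 values in {R, S, T, U, V, W, X, Y} must be used), so Dave = T.
The 2 variables Hank and Nate are confined to {X, Y}, which locks those values in; drop them from Kira, Frank, Jack, Erin, Bob.
That leaves Erin = W. Remove W from Frank.
Frank has just one choice, so Frank = S. Remove S from Jack, Bob.
So Bob = R.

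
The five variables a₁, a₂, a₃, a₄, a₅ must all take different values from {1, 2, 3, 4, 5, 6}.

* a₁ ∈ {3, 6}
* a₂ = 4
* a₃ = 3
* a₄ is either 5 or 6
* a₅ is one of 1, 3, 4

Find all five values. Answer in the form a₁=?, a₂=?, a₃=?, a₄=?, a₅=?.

a₂ must be 4 (only option left). So a₅ can't be 4.
a₃ must be 3 (only option left). Eliminate 3 elsewhere: a₁, a₅.
a₅'s domain is down to {1}, so a₅ = 1.
That leaves a₁ = 6. So a₄ can't be 6.
a₄'s domain is down to {5}, so a₄ = 5.

a₁=6, a₂=4, a₃=3, a₄=5, a₅=1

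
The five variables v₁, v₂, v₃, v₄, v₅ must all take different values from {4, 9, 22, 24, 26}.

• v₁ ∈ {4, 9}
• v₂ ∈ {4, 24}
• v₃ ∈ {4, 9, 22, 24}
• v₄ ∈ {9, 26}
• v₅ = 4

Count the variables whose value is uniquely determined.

v₅ has just one choice, so v₅ = 4. Remove 4 from v₁, v₂, v₃.
v₁ has just one choice, so v₁ = 9. Strike 9 from v₃, v₄.
v₂ must be 24 (only option left). Eliminate 24 elsewhere: v₃.
v₃ has just one choice, so v₃ = 22.
That leaves v₄ = 26.
Every variable is fixed: v₁=9, v₂=24, v₃=22, v₄=26, v₅=4. That makes 5.

5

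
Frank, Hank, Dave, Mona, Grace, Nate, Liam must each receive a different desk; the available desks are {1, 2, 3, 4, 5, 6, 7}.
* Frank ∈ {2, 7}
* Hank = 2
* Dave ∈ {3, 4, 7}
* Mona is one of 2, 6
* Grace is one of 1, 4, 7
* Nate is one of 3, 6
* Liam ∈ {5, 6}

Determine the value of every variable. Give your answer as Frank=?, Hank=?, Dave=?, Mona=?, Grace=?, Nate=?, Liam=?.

Frank=7, Hank=2, Dave=4, Mona=6, Grace=1, Nate=3, Liam=5

Hank has just one choice, so Hank = 2. Remove 2 from Frank, Mona.
Mona has just one choice, so Mona = 6. Remove 6 from Nate, Liam.
That leaves Nate = 3. Remove 3 from Dave.
Liam must be 5 (only option left).
Frank has just one choice, so Frank = 7. Remove 7 from Dave, Grace.
Dave must be 4 (only option left). Remove 4 from Grace.
Grace's domain is down to {1}, so Grace = 1.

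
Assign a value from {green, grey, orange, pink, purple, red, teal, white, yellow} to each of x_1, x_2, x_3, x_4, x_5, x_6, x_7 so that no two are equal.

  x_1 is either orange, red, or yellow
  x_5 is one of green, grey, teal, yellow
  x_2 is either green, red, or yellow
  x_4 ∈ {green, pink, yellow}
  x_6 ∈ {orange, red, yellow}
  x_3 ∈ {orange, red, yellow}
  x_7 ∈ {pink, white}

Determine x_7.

white

x_1, x_3, x_6 between them cover only {orange, red, yellow} — a naked triple. Remove those values from x_2, x_4, x_5.
x_2's domain is down to {green}, so x_2 = green. Eliminate green elsewhere: x_4, x_5.
x_4 has just one choice, so x_4 = pink. So x_7 can't be pink.
So x_7 = white.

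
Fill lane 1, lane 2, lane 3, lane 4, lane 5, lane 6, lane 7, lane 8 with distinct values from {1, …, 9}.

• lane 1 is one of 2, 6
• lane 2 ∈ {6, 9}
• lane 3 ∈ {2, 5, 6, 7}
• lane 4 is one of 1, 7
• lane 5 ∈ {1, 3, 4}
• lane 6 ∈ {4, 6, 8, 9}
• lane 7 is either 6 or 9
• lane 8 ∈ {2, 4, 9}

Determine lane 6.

8

lane 2 and lane 7 share exactly the 2 values {6, 9}; by pigeonhole those values go to them, so strike 6, 9 from lane 1, lane 3, lane 6, lane 8.
That leaves lane 1 = 2. Strike 2 from lane 3, lane 8.
That leaves lane 8 = 4. So lane 5, lane 6 can't be 4.
So lane 6 = 8.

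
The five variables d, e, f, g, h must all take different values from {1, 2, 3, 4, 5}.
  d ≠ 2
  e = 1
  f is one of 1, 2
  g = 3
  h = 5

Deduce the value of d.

e must be 1 (only option left). So d, f can't be 1.
f's domain is down to {2}, so f = 2.
g's domain is down to {3}, so g = 3. So d can't be 3.
h has just one choice, so h = 5. Strike 5 from d.
So d = 4.

4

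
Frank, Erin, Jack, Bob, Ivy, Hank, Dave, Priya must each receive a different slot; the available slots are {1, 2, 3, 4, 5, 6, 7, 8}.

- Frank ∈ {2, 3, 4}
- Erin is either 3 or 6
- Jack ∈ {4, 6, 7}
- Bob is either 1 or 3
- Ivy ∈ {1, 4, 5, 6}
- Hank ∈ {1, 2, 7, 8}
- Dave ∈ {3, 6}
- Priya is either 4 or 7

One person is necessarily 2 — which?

The 8 variables together cover exactly {1, 2, 3, 4, 5, 6, 7, 8} — 8 values for 8 variables — and 5 appears only in Ivy's list, so Ivy = 5.
The 7 still-open variables together cover exactly {1, 2, 3, 4, 6, 7, 8} — 7 values for 7 variables — and 8 appears only in Hank's list, so Hank = 8.
The 6 still-open variables draw from only 6 values {1, 2, 3, 4, 6, 7}, so each is used; only Bob can be 1, hence Bob = 1.
The 5 still-open variables draw from only 5 values {2, 3, 4, 6, 7}, so each is used; only Frank can be 2, hence Frank = 2.

Frank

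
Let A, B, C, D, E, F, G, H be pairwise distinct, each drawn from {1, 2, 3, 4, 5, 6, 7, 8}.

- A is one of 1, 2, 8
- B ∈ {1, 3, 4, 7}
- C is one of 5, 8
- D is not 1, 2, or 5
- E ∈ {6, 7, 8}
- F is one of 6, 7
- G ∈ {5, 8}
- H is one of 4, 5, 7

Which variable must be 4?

H

Among the 8 variables, 2 fits only A (and all 8 values in {1, 2, 3, 4, 5, 6, 7, 8} must be used), so A = 2.
Among the 7 still-open variables, 1 fits only B (and all 7 values in {1, 3, 4, 5, 6, 7, 8} must be used), so B = 1.
Among the 6 still-open variables, 3 fits only D (and all 6 values in {3, 4, 5, 6, 7, 8} must be used), so D = 3.
Among the 5 still-open variables, 4 fits only H (and all 5 values in {4, 5, 6, 7, 8} must be used), so H = 4.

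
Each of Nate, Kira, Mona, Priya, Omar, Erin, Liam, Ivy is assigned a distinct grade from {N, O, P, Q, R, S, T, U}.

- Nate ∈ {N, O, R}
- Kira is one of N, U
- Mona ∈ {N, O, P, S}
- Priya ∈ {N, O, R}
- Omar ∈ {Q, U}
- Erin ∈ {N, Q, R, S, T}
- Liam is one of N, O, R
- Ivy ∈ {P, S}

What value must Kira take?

U

The 8 variables together cover exactly {N, O, P, Q, R, S, T, U} — 8 values for 8 variables — and T appears only in Erin's list, so Erin = T.
The 7 still-open variables draw from only 7 values {N, O, P, Q, R, S, U}, so each is used; only Omar can be Q, hence Omar = Q.
The 6 still-open variables draw from only 6 values {N, O, P, R, S, U}, so each is used; only Kira can be U, hence Kira = U.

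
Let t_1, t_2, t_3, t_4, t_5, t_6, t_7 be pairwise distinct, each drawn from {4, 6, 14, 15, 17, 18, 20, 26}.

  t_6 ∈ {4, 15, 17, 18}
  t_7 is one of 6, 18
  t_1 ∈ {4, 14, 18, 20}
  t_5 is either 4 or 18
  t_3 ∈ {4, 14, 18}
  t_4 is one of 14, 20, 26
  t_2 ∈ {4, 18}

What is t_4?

The 2 variables t_2 and t_5 are confined to {4, 18}, which locks those values in; drop them from t_1, t_3, t_6, t_7.
t_3 has just one choice, so t_3 = 14. So t_1, t_4 can't be 14.
That leaves t_7 = 6.
t_1's domain is down to {20}, so t_1 = 20. So t_4 can't be 20.
So t_4 = 26.

26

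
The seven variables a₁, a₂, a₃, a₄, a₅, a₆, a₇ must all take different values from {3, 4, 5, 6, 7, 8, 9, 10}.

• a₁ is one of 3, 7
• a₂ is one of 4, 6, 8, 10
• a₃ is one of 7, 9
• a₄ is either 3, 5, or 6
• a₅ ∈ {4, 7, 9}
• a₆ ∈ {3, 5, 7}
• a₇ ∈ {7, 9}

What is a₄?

a₃ and a₇ between them cover only {7, 9} — a naked pair. Remove those values from a₁, a₅, a₆.
a₁'s domain is down to {3}, so a₁ = 3. So a₄, a₆ can't be 3.
a₅'s domain is down to {4}, so a₅ = 4. Eliminate 4 elsewhere: a₂.
That leaves a₆ = 5. Remove 5 from a₄.
So a₄ = 6.

6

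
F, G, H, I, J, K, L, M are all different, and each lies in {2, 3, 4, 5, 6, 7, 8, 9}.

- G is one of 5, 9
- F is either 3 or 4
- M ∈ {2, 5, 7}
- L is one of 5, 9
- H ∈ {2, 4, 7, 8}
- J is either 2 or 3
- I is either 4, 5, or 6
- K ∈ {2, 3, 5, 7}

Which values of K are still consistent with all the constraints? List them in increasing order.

2, 3, 7

The 8 variables together cover exactly {2, 3, 4, 5, 6, 7, 8, 9} — 8 values for 8 variables — and 6 appears only in I's list, so I = 6.
The 7 still-open variables draw from only 7 values {2, 3, 4, 5, 7, 8, 9}, so each is used; only H can be 8, hence H = 8.
Among the 6 still-open variables, 4 fits only F (and all 6 values in {2, 3, 4, 5, 7, 9} must be used), so F = 4.
G and L between them cover only {5, 9} — a naked pair. Remove those values from K, M.
No further eliminations apply; K can still be any of 2, 3, 7.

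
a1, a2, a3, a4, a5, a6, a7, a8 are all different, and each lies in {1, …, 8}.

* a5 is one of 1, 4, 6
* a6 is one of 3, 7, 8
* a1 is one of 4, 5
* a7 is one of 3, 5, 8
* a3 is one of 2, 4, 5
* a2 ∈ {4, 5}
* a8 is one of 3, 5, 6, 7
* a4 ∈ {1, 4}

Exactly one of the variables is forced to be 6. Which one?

The 8 variables draw from only 8 values {1, 2, 3, 4, 5, 6, 7, 8}, so each is used; only a3 can be 2, hence a3 = 2.
The 2 variables a1 and a2 are confined to {4, 5}, which locks those values in; drop them from a4, a5, a7, a8.
a4's domain is down to {1}, so a4 = 1. Eliminate 1 elsewhere: a5.
So 6 goes to a5.

a5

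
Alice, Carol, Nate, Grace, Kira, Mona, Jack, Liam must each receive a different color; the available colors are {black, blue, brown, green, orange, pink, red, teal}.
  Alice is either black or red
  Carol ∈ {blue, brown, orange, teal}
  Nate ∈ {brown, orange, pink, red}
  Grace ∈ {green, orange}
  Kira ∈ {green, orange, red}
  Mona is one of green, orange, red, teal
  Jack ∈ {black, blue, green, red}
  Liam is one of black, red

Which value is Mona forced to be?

Among the 8 variables, pink fits only Nate (and all 8 values in {black, blue, brown, green, orange, pink, red, teal} must be used), so Nate = pink.
Among the 7 still-open variables, brown fits only Carol (and all 7 values in {black, blue, brown, green, orange, red, teal} must be used), so Carol = brown.
The 6 still-open variables together cover exactly {black, blue, green, orange, red, teal} — 6 values for 6 variables — and blue appears only in Jack's list, so Jack = blue.
The 5 still-open variables together cover exactly {black, green, orange, red, teal} — 5 values for 5 variables — and teal appears only in Mona's list, so Mona = teal.

teal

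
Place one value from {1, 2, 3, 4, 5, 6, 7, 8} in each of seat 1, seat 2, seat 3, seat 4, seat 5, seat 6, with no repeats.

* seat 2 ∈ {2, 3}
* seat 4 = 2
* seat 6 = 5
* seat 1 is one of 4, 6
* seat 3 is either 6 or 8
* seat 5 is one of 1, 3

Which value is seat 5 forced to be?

seat 4 must be 2 (only option left). Eliminate 2 elsewhere: seat 2.
seat 6's domain is down to {5}, so seat 6 = 5.
seat 2's domain is down to {3}, so seat 2 = 3. So seat 5 can't be 3.
So seat 5 = 1.

1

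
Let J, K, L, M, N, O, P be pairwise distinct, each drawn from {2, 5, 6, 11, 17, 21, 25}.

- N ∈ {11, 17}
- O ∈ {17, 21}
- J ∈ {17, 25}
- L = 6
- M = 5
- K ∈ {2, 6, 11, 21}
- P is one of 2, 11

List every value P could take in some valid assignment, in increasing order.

2, 11

L's domain is down to {6}, so L = 6. Remove 6 from K.
That leaves M = 5.
The 5 still-open variables together cover exactly {2, 11, 17, 21, 25} — 5 values for 5 variables — and 25 appears only in J's list, so J = 25.
No further eliminations apply; P can still be any of 2, 11.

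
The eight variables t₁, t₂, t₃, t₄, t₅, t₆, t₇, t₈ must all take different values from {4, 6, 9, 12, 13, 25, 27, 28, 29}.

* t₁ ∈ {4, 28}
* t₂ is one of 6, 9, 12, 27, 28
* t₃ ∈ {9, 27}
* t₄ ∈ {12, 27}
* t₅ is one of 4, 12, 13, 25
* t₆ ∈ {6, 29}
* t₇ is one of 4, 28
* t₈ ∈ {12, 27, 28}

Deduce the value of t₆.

29

t₁ and t₇ share exactly the 2 values {4, 28}; by pigeonhole those values go to them, so strike 4, 28 from t₂, t₅, t₈.
The 2 variables t₄ and t₈ are confined to {12, 27}, which locks those values in; drop them from t₂, t₃, t₅.
That leaves t₃ = 9. Remove 9 from t₂.
That leaves t₂ = 6. So t₆ can't be 6.
So t₆ = 29.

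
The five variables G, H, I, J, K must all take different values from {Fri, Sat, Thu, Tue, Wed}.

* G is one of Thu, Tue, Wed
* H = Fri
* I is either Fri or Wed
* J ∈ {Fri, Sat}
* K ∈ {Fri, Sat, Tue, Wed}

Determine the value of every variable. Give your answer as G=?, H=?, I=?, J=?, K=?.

G=Thu, H=Fri, I=Wed, J=Sat, K=Tue

H's domain is down to {Fri}, so H = Fri. Remove Fri from I, J, K.
I must be Wed (only option left). Remove Wed from G, K.
J has just one choice, so J = Sat. Eliminate Sat elsewhere: K.
That leaves K = Tue. So G can't be Tue.
That leaves G = Thu.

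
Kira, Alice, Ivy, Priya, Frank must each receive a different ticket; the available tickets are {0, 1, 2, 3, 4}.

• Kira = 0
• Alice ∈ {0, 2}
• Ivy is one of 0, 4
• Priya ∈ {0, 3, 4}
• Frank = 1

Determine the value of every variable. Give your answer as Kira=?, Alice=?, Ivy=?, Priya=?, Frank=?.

Kira must be 0 (only option left). Remove 0 from Alice, Ivy, Priya.
Alice has just one choice, so Alice = 2.
Ivy has just one choice, so Ivy = 4. Remove 4 from Priya.
Priya has just one choice, so Priya = 3.
Frank has just one choice, so Frank = 1.

Kira=0, Alice=2, Ivy=4, Priya=3, Frank=1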